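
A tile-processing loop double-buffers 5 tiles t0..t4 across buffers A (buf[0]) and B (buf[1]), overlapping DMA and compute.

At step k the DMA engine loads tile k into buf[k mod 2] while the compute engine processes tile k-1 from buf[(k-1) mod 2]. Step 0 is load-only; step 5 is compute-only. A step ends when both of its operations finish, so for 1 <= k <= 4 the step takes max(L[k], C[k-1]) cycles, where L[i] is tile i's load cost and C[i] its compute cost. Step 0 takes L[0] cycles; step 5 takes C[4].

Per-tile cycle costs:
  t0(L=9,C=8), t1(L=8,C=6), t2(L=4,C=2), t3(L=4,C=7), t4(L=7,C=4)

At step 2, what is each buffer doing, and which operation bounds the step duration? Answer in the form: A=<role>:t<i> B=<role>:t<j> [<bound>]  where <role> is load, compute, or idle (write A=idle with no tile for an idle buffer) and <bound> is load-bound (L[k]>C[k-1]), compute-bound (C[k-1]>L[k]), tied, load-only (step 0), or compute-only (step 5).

step 2: A=load:t2 B=compute:t1 [compute-bound]

step 0: L[0]=9 → dur=9, Σ=9 | A=load:t0 B=idle [load-only]
step 1: L[1]=8 C[0]=8 → dur=8, Σ=17 | A=compute:t0 B=load:t1 [tied]
step 2: L[2]=4 C[1]=6 → dur=6, Σ=23 | A=load:t2 B=compute:t1 [compute-bound]
step 3: L[3]=4 C[2]=2 → dur=4, Σ=27 | A=compute:t2 B=load:t3 [load-bound]
step 4: L[4]=7 C[3]=7 → dur=7, Σ=34 | A=load:t4 B=compute:t3 [tied]
step 5: C[4]=4 → dur=4, Σ=38 | A=compute:t4 B=idle [compute-only]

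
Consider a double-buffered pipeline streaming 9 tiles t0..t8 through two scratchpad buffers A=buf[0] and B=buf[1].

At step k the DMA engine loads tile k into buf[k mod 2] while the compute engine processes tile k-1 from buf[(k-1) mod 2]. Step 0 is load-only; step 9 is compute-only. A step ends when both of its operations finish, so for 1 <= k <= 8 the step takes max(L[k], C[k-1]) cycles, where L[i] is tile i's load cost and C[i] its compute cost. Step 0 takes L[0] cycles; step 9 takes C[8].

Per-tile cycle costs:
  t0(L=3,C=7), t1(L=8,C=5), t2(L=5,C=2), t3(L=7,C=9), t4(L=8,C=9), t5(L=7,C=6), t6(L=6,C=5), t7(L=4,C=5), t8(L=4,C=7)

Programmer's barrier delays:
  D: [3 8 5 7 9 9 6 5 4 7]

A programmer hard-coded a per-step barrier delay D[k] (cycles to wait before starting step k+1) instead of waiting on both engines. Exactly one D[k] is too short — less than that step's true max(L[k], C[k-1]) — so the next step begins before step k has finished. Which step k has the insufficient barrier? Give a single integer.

hazard at step 8

k=0 barrier L[0]=3→3c, D[0]=3 ok
k=1 barrier max(L[1]=8,C[0]=7)→8c, D[1]=8 ok
k=2 barrier max(L[2]=5,C[1]=5)→5c, D[2]=5 ok
k=3 barrier max(L[3]=7,C[2]=2)→7c, D[3]=7 ok
k=4 barrier max(L[4]=8,C[3]=9)→9c, D[4]=9 ok
k=5 barrier max(L[5]=7,C[4]=9)→9c, D[5]=9 ok
k=6 barrier max(L[6]=6,C[5]=6)→6c, D[6]=6 ok
k=7 barrier max(L[7]=4,C[6]=5)→5c, D[7]=5 ok
k=8 barrier max(L[8]=4,C[7]=5)→5c, D[8]=4 SHORT
k=9 barrier C[8]=7→7c, D[9]=7 ok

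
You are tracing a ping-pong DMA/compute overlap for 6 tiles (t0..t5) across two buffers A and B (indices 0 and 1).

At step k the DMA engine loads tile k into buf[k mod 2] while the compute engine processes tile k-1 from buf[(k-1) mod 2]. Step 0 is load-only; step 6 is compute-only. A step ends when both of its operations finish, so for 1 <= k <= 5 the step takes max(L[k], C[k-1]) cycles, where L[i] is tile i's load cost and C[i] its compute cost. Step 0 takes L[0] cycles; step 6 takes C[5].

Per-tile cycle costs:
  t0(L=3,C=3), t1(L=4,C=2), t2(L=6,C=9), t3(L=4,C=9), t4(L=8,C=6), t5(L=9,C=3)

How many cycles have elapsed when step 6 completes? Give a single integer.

  0. 3=3c; end=3; A:t0 B:-
  1. max(4,3)=4c; end=7; A:t0 B:t1
  2. max(6,2)=6c; end=13; A:t2 B:t1
  3. max(4,9)=9c; end=22; A:t2 B:t3
  4. max(8,9)=9c; end=31; A:t4 B:t3
  5. max(9,6)=9c; end=40; A:t4 B:t5
  6. 3=3c; end=43; A:t4 B:t5

end_cycle[6] = 43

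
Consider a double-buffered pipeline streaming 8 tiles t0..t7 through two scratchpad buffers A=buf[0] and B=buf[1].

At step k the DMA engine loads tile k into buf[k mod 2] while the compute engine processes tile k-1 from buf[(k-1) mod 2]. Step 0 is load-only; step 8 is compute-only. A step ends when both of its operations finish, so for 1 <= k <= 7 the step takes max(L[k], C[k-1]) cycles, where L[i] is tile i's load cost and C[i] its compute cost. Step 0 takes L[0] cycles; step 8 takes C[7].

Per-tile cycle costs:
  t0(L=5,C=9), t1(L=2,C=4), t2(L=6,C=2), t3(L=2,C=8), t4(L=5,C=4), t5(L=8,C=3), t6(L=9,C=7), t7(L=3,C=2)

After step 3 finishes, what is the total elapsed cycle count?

  0. 5=5c; end=5; A:t0 B:-
  1. max(2,9)=9c; end=14; A:t0 B:t1
  2. max(6,4)=6c; end=20; A:t2 B:t1
  3. max(2,2)=2c; end=22; A:t2 B:t3
  4. max(5,8)=8c; end=30; A:t4 B:t3
  5. max(8,4)=8c; end=38; A:t4 B:t5
  6. max(9,3)=9c; end=47; A:t6 B:t5
  7. max(3,7)=7c; end=54; A:t6 B:t7
  8. 2=2c; end=56; A:t6 B:t7

end_cycle[3] = 22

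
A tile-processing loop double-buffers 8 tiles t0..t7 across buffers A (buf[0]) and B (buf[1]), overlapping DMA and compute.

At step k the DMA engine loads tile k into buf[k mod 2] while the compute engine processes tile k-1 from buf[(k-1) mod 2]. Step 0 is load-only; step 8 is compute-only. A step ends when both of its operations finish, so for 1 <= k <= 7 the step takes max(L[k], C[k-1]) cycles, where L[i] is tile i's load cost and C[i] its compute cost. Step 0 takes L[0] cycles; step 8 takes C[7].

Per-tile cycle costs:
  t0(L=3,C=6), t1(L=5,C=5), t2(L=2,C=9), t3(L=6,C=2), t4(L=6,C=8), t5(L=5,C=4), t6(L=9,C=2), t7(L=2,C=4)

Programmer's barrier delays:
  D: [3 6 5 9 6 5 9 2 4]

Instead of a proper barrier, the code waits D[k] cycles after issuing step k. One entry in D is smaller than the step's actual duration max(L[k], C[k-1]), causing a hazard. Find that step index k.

hazard at step 5

k=0 barrier L[0]=3→3c, D[0]=3 ok
k=1 barrier max(L[1]=5,C[0]=6)→6c, D[1]=6 ok
k=2 barrier max(L[2]=2,C[1]=5)→5c, D[2]=5 ok
k=3 barrier max(L[3]=6,C[2]=9)→9c, D[3]=9 ok
k=4 barrier max(L[4]=6,C[3]=2)→6c, D[4]=6 ok
k=5 barrier max(L[5]=5,C[4]=8)→8c, D[5]=5 SHORT
k=6 barrier max(L[6]=9,C[5]=4)→9c, D[6]=9 ok
k=7 barrier max(L[7]=2,C[6]=2)→2c, D[7]=2 ok
k=8 barrier C[7]=4→4c, D[8]=4 ok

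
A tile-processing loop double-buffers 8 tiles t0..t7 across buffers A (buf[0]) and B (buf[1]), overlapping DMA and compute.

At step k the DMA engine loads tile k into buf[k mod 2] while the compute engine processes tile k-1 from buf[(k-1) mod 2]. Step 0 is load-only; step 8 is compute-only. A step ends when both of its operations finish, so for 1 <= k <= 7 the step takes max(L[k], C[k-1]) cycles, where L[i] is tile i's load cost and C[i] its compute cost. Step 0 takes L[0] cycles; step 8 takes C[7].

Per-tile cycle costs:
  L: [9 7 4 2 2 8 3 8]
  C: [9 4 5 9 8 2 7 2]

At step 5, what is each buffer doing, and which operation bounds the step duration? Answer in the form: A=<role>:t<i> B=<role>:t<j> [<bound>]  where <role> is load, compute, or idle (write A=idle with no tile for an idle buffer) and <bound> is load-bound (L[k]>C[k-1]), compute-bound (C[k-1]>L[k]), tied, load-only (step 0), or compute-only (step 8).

step 5: A=compute:t4 B=load:t5 [tied]

step 0: L[0]=9 → dur=9, Σ=9 | A=load:t0 B=idle [load-only]
step 1: L[1]=7 C[0]=9 → dur=9, Σ=18 | A=compute:t0 B=load:t1 [compute-bound]
step 2: L[2]=4 C[1]=4 → dur=4, Σ=22 | A=load:t2 B=compute:t1 [tied]
step 3: L[3]=2 C[2]=5 → dur=5, Σ=27 | A=compute:t2 B=load:t3 [compute-bound]
step 4: L[4]=2 C[3]=9 → dur=9, Σ=36 | A=load:t4 B=compute:t3 [compute-bound]
step 5: L[5]=8 C[4]=8 → dur=8, Σ=44 | A=compute:t4 B=load:t5 [tied]
step 6: L[6]=3 C[5]=2 → dur=3, Σ=47 | A=load:t6 B=compute:t5 [load-bound]
step 7: L[7]=8 C[6]=7 → dur=8, Σ=55 | A=compute:t6 B=load:t7 [load-bound]
step 8: C[7]=2 → dur=2, Σ=57 | A=idle B=compute:t7 [compute-only]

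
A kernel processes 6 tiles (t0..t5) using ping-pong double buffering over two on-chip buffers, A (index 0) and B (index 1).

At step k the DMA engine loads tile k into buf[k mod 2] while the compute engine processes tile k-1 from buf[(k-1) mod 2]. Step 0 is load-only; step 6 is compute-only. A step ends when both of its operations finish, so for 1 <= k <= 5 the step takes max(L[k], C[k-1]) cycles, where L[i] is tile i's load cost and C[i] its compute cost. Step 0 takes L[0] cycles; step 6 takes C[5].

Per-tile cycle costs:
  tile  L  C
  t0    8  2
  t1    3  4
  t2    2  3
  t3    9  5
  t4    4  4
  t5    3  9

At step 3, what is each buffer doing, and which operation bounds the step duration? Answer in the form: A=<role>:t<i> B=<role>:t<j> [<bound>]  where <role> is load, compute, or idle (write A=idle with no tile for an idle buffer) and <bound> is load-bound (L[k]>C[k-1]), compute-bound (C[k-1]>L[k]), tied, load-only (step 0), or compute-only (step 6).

step 0: L[0]=8 → dur=8, Σ=8 | A=load:t0 B=idle [load-only]
step 1: L[1]=3 C[0]=2 → dur=3, Σ=11 | A=compute:t0 B=load:t1 [load-bound]
step 2: L[2]=2 C[1]=4 → dur=4, Σ=15 | A=load:t2 B=compute:t1 [compute-bound]
step 3: L[3]=9 C[2]=3 → dur=9, Σ=24 | A=compute:t2 B=load:t3 [load-bound]
step 4: L[4]=4 C[3]=5 → dur=5, Σ=29 | A=load:t4 B=compute:t3 [compute-bound]
step 5: L[5]=3 C[4]=4 → dur=4, Σ=33 | A=compute:t4 B=load:t5 [compute-bound]
step 6: C[5]=9 → dur=9, Σ=42 | A=idle B=compute:t5 [compute-only]

step 3: A=compute:t2 B=load:t3 [load-bound]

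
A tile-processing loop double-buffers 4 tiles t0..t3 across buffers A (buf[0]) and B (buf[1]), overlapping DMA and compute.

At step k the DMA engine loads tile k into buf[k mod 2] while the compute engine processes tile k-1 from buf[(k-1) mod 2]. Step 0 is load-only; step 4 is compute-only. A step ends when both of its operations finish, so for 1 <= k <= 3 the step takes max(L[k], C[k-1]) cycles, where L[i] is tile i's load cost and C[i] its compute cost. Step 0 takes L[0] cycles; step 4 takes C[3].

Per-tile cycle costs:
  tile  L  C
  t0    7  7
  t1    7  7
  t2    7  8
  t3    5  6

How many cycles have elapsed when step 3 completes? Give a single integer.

end_cycle[3] = 29

step 0: L[0]=7 → dur=7, Σ=7 | A=load:t0 B=idle [load-only]
step 1: L[1]=7 C[0]=7 → dur=7, Σ=14 | A=compute:t0 B=load:t1 [tied]
step 2: L[2]=7 C[1]=7 → dur=7, Σ=21 | A=load:t2 B=compute:t1 [tied]
step 3: L[3]=5 C[2]=8 → dur=8, Σ=29 | A=compute:t2 B=load:t3 [compute-bound]
step 4: C[3]=6 → dur=6, Σ=35 | A=idle B=compute:t3 [compute-only]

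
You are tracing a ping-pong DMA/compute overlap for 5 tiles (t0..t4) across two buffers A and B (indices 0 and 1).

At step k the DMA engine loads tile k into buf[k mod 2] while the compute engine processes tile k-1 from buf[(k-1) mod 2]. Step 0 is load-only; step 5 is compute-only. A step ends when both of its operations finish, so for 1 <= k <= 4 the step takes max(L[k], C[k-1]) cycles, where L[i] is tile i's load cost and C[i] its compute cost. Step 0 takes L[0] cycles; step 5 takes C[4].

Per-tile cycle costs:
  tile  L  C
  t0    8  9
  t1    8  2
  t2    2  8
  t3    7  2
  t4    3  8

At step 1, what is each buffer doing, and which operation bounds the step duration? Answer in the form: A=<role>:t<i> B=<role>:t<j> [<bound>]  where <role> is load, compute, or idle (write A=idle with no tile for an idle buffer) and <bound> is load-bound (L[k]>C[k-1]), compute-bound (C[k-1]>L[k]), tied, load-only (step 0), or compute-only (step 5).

step 1: A=compute:t0 B=load:t1 [compute-bound]

k=0 load=t0/8c comp=- wait=8 total=8
k=1 load=t1/8c comp=t0/9c wait=9 total=17
k=2 load=t2/2c comp=t1/2c wait=2 total=19
k=3 load=t3/7c comp=t2/8c wait=8 total=27
k=4 load=t4/3c comp=t3/2c wait=3 total=30
k=5 load=- comp=t4/8c wait=8 total=38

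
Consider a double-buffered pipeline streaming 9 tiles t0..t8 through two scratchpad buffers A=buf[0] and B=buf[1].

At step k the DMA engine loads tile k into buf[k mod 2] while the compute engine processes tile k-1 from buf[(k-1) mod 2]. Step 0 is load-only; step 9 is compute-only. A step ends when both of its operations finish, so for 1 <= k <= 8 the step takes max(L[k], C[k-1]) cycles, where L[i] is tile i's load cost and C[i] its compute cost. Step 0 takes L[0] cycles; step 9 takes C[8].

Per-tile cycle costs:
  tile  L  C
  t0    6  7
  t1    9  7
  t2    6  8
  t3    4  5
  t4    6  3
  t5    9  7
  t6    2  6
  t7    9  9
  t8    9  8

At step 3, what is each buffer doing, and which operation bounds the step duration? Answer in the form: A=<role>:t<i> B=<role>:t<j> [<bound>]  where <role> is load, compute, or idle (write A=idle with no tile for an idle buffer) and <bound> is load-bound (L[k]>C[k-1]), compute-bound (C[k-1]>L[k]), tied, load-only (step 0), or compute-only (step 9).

[0] DMA t0→A (6c) ∥ CU idle ⇒ 6c, clock 6
[1] DMA t1→B (9c) ∥ CU A:t0 (7c) ⇒ 9c, clock 15
[2] DMA t2→A (6c) ∥ CU B:t1 (7c) ⇒ 7c, clock 22
[3] DMA t3→B (4c) ∥ CU A:t2 (8c) ⇒ 8c, clock 30
[4] DMA t4→A (6c) ∥ CU B:t3 (5c) ⇒ 6c, clock 36
[5] DMA t5→B (9c) ∥ CU A:t4 (3c) ⇒ 9c, clock 45
[6] DMA t6→A (2c) ∥ CU B:t5 (7c) ⇒ 7c, clock 52
[7] DMA t7→B (9c) ∥ CU A:t6 (6c) ⇒ 9c, clock 61
[8] DMA t8→A (9c) ∥ CU B:t7 (9c) ⇒ 9c, clock 70
[9] DMA idle ∥ CU A:t8 (8c) ⇒ 8c, clock 78

step 3: A=compute:t2 B=load:t3 [compute-bound]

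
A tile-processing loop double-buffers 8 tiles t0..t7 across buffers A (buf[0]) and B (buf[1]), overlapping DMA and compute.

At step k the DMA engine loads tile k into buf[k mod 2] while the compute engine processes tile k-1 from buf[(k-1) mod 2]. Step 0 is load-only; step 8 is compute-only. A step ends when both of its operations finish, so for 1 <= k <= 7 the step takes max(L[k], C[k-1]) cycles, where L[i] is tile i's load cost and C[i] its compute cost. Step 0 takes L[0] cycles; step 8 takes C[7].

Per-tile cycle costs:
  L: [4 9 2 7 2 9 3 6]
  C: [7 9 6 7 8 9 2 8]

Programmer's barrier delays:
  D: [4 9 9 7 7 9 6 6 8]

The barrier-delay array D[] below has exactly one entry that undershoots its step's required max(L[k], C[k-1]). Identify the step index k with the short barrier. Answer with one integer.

hazard at step 6

k=0 barrier L[0]=4→4c, D[0]=4 ok
k=1 barrier max(L[1]=9,C[0]=7)→9c, D[1]=9 ok
k=2 barrier max(L[2]=2,C[1]=9)→9c, D[2]=9 ok
k=3 barrier max(L[3]=7,C[2]=6)→7c, D[3]=7 ok
k=4 barrier max(L[4]=2,C[3]=7)→7c, D[4]=7 ok
k=5 barrier max(L[5]=9,C[4]=8)→9c, D[5]=9 ok
k=6 barrier max(L[6]=3,C[5]=9)→9c, D[6]=6 SHORT
k=7 barrier max(L[7]=6,C[6]=2)→6c, D[7]=6 ok
k=8 barrier C[7]=8→8c, D[8]=8 ok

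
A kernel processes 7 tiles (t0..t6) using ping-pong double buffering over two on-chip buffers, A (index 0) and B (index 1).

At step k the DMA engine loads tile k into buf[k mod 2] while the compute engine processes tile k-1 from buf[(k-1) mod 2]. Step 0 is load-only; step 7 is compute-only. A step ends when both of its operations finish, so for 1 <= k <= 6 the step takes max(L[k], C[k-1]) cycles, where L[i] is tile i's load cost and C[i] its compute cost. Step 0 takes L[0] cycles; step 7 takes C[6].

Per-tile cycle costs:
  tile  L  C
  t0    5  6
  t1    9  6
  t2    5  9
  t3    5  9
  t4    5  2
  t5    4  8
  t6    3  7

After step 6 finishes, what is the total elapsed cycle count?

step 0: L[0]=5 → dur=5, Σ=5 | A=load:t0 B=idle [load-only]
step 1: L[1]=9 C[0]=6 → dur=9, Σ=14 | A=compute:t0 B=load:t1 [load-bound]
step 2: L[2]=5 C[1]=6 → dur=6, Σ=20 | A=load:t2 B=compute:t1 [compute-bound]
step 3: L[3]=5 C[2]=9 → dur=9, Σ=29 | A=compute:t2 B=load:t3 [compute-bound]
step 4: L[4]=5 C[3]=9 → dur=9, Σ=38 | A=load:t4 B=compute:t3 [compute-bound]
step 5: L[5]=4 C[4]=2 → dur=4, Σ=42 | A=compute:t4 B=load:t5 [load-bound]
step 6: L[6]=3 C[5]=8 → dur=8, Σ=50 | A=load:t6 B=compute:t5 [compute-bound]
step 7: C[6]=7 → dur=7, Σ=57 | A=compute:t6 B=idle [compute-only]

end_cycle[6] = 50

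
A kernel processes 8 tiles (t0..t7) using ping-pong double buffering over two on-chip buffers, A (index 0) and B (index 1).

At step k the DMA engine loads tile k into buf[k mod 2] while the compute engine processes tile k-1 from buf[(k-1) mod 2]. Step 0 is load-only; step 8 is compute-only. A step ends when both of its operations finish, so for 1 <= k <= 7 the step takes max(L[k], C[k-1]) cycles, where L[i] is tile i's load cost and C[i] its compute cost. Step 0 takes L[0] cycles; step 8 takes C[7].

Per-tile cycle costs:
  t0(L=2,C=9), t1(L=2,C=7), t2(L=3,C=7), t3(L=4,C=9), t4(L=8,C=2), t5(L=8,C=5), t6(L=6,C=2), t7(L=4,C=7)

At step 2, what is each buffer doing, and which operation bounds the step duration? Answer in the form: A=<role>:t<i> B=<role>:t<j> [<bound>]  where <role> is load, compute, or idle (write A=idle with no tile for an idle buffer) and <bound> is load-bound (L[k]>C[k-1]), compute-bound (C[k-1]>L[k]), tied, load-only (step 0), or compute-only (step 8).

step 2: A=load:t2 B=compute:t1 [compute-bound]

k=0 load=t0/2c comp=- wait=2 total=2
k=1 load=t1/2c comp=t0/9c wait=9 total=11
k=2 load=t2/3c comp=t1/7c wait=7 total=18
k=3 load=t3/4c comp=t2/7c wait=7 total=25
k=4 load=t4/8c comp=t3/9c wait=9 total=34
k=5 load=t5/8c comp=t4/2c wait=8 total=42
k=6 load=t6/6c comp=t5/5c wait=6 total=48
k=7 load=t7/4c comp=t6/2c wait=4 total=52
k=8 load=- comp=t7/7c wait=7 total=59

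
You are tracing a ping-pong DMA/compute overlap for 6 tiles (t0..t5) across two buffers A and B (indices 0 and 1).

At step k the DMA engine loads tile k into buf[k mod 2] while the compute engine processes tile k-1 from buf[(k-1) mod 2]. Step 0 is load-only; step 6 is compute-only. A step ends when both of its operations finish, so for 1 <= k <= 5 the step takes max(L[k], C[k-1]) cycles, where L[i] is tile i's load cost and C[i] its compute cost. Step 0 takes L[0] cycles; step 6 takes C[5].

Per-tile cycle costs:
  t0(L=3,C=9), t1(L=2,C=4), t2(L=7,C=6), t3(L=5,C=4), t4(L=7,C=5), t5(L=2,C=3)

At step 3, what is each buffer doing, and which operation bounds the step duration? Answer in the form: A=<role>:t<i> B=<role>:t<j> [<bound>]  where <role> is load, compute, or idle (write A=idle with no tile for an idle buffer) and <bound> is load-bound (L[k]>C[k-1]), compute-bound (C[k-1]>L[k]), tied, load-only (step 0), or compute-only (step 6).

step 3: A=compute:t2 B=load:t3 [compute-bound]

step 0: L[0]=3 → dur=3, Σ=3 | A=load:t0 B=idle [load-only]
step 1: L[1]=2 C[0]=9 → dur=9, Σ=12 | A=compute:t0 B=load:t1 [compute-bound]
step 2: L[2]=7 C[1]=4 → dur=7, Σ=19 | A=load:t2 B=compute:t1 [load-bound]
step 3: L[3]=5 C[2]=6 → dur=6, Σ=25 | A=compute:t2 B=load:t3 [compute-bound]
step 4: L[4]=7 C[3]=4 → dur=7, Σ=32 | A=load:t4 B=compute:t3 [load-bound]
step 5: L[5]=2 C[4]=5 → dur=5, Σ=37 | A=compute:t4 B=load:t5 [compute-bound]
step 6: C[5]=3 → dur=3, Σ=40 | A=idle B=compute:t5 [compute-only]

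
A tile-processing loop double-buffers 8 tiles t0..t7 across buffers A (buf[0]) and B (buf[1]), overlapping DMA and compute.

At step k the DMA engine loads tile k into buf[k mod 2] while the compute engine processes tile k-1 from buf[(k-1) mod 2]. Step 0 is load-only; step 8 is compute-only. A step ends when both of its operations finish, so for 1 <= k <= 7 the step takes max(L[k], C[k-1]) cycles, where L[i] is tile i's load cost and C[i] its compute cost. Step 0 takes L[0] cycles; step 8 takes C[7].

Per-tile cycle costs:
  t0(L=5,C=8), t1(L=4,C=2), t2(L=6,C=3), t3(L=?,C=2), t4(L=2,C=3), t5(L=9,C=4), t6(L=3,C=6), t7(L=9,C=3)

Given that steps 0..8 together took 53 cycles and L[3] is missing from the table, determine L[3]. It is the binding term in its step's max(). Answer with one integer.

L[3] = 7

step 0: dur = L[0]=5 = 5
step 1: dur = max(L[1]=4, C[0]=8) = 8
step 2: dur = max(L[2]=6, C[1]=2) = 6
step 3: dur = max(L[3]=?, C[2]=3) = L[3]  (unknown; binding)
step 4: dur = max(L[4]=2, C[3]=2) = 2
step 5: dur = max(L[5]=9, C[4]=3) = 9
step 6: dur = max(L[6]=3, C[5]=4) = 4
step 7: dur = max(L[7]=9, C[6]=6) = 9
step 8: dur = C[7]=3 = 3
sum of known step durations = 46
dur[3] = total - known = 53 - 46 = 7
L[3] is the binding max in step 3, so L[3] = dur[3] = 7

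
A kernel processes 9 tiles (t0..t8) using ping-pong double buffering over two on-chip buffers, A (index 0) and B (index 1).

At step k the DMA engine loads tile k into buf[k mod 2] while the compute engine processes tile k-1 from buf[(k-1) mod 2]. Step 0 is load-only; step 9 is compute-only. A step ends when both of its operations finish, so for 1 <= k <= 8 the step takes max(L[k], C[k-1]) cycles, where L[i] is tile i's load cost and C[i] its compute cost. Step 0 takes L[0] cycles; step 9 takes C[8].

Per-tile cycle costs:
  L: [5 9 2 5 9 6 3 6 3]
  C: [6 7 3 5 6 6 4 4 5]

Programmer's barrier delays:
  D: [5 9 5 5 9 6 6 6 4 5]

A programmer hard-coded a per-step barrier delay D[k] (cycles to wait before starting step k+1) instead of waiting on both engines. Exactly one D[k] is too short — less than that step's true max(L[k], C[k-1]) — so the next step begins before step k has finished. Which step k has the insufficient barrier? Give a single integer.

[0] required=L[0]=5=5 vs D=5 ok
[1] required=max(L[1]=9,C[0]=6)=9 vs D=9 ok
[2] required=max(L[2]=2,C[1]=7)=7 vs D=5 SHORT
[3] required=max(L[3]=5,C[2]=3)=5 vs D=5 ok
[4] required=max(L[4]=9,C[3]=5)=9 vs D=9 ok
[5] required=max(L[5]=6,C[4]=6)=6 vs D=6 ok
[6] required=max(L[6]=3,C[5]=6)=6 vs D=6 ok
[7] required=max(L[7]=6,C[6]=4)=6 vs D=6 ok
[8] required=max(L[8]=3,C[7]=4)=4 vs D=4 ok
[9] required=C[8]=5=5 vs D=5 ok

hazard at step 2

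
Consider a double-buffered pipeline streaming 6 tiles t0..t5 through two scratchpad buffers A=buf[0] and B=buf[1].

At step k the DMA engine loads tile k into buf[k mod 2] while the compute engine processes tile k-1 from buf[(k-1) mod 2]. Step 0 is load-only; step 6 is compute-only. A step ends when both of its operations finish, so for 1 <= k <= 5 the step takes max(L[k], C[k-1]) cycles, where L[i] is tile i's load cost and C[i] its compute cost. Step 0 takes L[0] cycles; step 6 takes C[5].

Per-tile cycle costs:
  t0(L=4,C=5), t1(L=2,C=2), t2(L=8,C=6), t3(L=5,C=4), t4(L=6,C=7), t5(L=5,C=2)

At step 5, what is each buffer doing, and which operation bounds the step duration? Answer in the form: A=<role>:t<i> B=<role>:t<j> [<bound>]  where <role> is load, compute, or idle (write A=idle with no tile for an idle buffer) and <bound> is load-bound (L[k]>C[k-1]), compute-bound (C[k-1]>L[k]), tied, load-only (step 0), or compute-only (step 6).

  0. 4=4c; end=4; A:t0 B:-
  1. max(2,5)=5c; end=9; A:t0 B:t1
  2. max(8,2)=8c; end=17; A:t2 B:t1
  3. max(5,6)=6c; end=23; A:t2 B:t3
  4. max(6,4)=6c; end=29; A:t4 B:t3
  5. max(5,7)=7c; end=36; A:t4 B:t5
  6. 2=2c; end=38; A:t4 B:t5

step 5: A=compute:t4 B=load:t5 [compute-bound]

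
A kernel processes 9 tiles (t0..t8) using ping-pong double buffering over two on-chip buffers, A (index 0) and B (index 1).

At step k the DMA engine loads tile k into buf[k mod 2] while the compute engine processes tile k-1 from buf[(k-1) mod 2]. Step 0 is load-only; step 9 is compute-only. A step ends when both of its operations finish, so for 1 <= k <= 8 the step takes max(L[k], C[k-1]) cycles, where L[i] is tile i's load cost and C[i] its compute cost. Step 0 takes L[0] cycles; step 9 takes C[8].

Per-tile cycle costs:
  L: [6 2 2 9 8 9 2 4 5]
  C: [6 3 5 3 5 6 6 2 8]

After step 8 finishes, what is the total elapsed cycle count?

[0] DMA t0→A (6c) ∥ CU idle ⇒ 6c, clock 6
[1] DMA t1→B (2c) ∥ CU A:t0 (6c) ⇒ 6c, clock 12
[2] DMA t2→A (2c) ∥ CU B:t1 (3c) ⇒ 3c, clock 15
[3] DMA t3→B (9c) ∥ CU A:t2 (5c) ⇒ 9c, clock 24
[4] DMA t4→A (8c) ∥ CU B:t3 (3c) ⇒ 8c, clock 32
[5] DMA t5→B (9c) ∥ CU A:t4 (5c) ⇒ 9c, clock 41
[6] DMA t6→A (2c) ∥ CU B:t5 (6c) ⇒ 6c, clock 47
[7] DMA t7→B (4c) ∥ CU A:t6 (6c) ⇒ 6c, clock 53
[8] DMA t8→A (5c) ∥ CU B:t7 (2c) ⇒ 5c, clock 58
[9] DMA idle ∥ CU A:t8 (8c) ⇒ 8c, clock 66

end_cycle[8] = 58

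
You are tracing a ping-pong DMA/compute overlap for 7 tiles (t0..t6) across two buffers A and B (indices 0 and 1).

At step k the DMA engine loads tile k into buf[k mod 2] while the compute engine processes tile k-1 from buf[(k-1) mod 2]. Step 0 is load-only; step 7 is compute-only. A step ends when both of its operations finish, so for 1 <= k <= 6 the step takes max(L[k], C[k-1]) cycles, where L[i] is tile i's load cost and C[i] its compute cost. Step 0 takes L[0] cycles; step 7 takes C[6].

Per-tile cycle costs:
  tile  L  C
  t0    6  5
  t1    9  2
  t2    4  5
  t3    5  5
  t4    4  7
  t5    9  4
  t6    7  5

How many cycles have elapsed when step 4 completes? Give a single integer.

end_cycle[4] = 29

[0] DMA t0→A (6c) ∥ CU idle ⇒ 6c, clock 6
[1] DMA t1→B (9c) ∥ CU A:t0 (5c) ⇒ 9c, clock 15
[2] DMA t2→A (4c) ∥ CU B:t1 (2c) ⇒ 4c, clock 19
[3] DMA t3→B (5c) ∥ CU A:t2 (5c) ⇒ 5c, clock 24
[4] DMA t4→A (4c) ∥ CU B:t3 (5c) ⇒ 5c, clock 29
[5] DMA t5→B (9c) ∥ CU A:t4 (7c) ⇒ 9c, clock 38
[6] DMA t6→A (7c) ∥ CU B:t5 (4c) ⇒ 7c, clock 45
[7] DMA idle ∥ CU A:t6 (5c) ⇒ 5c, clock 50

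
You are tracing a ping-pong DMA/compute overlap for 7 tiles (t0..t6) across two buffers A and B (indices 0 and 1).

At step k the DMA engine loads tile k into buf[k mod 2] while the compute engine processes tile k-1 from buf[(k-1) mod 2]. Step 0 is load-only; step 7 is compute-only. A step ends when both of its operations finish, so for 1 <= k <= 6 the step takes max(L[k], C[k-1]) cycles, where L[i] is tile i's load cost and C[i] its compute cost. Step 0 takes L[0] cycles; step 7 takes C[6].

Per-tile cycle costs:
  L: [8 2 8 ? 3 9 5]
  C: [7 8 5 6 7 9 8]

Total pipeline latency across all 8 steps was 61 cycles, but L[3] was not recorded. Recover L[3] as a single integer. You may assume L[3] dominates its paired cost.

L[3] = 6

step 0: dur = L[0]=8 = 8
step 1: dur = max(L[1]=2, C[0]=7) = 7
step 2: dur = max(L[2]=8, C[1]=8) = 8
step 3: dur = max(L[3]=?, C[2]=5) = L[3]  (unknown; binding)
step 4: dur = max(L[4]=3, C[3]=6) = 6
step 5: dur = max(L[5]=9, C[4]=7) = 9
step 6: dur = max(L[6]=5, C[5]=9) = 9
step 7: dur = C[6]=8 = 8
sum of known step durations = 55
dur[3] = total - known = 61 - 55 = 6
L[3] is the binding max in step 3, so L[3] = dur[3] = 6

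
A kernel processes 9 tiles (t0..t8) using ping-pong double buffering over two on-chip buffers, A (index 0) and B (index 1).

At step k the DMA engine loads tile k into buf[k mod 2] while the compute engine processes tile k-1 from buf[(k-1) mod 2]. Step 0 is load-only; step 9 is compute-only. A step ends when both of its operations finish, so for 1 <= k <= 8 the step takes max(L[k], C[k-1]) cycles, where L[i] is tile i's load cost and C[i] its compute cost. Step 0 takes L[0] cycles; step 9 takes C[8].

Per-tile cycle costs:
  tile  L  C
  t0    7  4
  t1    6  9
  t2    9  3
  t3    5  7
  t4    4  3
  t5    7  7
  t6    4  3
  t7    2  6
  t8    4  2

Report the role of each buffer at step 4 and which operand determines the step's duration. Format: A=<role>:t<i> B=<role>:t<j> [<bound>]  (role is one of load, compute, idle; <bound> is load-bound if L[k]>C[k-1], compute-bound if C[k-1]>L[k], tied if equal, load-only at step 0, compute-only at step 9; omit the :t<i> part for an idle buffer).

step 0: L[0]=7 → dur=7, Σ=7 | A=load:t0 B=idle [load-only]
step 1: L[1]=6 C[0]=4 → dur=6, Σ=13 | A=compute:t0 B=load:t1 [load-bound]
step 2: L[2]=9 C[1]=9 → dur=9, Σ=22 | A=load:t2 B=compute:t1 [tied]
step 3: L[3]=5 C[2]=3 → dur=5, Σ=27 | A=compute:t2 B=load:t3 [load-bound]
step 4: L[4]=4 C[3]=7 → dur=7, Σ=34 | A=load:t4 B=compute:t3 [compute-bound]
step 5: L[5]=7 C[4]=3 → dur=7, Σ=41 | A=compute:t4 B=load:t5 [load-bound]
step 6: L[6]=4 C[5]=7 → dur=7, Σ=48 | A=load:t6 B=compute:t5 [compute-bound]
step 7: L[7]=2 C[6]=3 → dur=3, Σ=51 | A=compute:t6 B=load:t7 [compute-bound]
step 8: L[8]=4 C[7]=6 → dur=6, Σ=57 | A=load:t8 B=compute:t7 [compute-bound]
step 9: C[8]=2 → dur=2, Σ=59 | A=compute:t8 B=idle [compute-only]

step 4: A=load:t4 B=compute:t3 [compute-bound]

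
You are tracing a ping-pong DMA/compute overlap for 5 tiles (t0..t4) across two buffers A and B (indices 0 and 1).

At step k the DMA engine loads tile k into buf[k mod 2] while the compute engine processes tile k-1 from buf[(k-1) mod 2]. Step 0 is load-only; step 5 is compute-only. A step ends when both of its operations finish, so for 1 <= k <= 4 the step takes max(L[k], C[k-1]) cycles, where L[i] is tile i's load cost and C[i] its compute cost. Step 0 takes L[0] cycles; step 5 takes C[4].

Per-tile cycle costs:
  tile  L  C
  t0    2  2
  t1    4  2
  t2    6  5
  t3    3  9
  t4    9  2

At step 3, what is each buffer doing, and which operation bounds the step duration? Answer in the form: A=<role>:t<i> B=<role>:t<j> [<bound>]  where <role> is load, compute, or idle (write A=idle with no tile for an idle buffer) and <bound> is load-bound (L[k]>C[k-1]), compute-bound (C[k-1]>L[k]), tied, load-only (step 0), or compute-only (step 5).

[0] DMA t0→A (2c) ∥ CU idle ⇒ 2c, clock 2
[1] DMA t1→B (4c) ∥ CU A:t0 (2c) ⇒ 4c, clock 6
[2] DMA t2→A (6c) ∥ CU B:t1 (2c) ⇒ 6c, clock 12
[3] DMA t3→B (3c) ∥ CU A:t2 (5c) ⇒ 5c, clock 17
[4] DMA t4→A (9c) ∥ CU B:t3 (9c) ⇒ 9c, clock 26
[5] DMA idle ∥ CU A:t4 (2c) ⇒ 2c, clock 28

step 3: A=compute:t2 B=load:t3 [compute-bound]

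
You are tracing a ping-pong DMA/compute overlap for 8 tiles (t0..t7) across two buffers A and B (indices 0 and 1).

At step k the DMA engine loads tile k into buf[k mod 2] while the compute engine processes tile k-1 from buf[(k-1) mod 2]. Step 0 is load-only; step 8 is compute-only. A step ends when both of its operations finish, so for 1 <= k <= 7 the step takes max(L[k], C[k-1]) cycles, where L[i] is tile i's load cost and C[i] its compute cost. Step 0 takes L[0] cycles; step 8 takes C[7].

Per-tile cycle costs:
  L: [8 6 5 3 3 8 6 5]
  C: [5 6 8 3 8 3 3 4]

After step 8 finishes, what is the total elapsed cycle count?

[0] DMA t0→A (8c) ∥ CU idle ⇒ 8c, clock 8
[1] DMA t1→B (6c) ∥ CU A:t0 (5c) ⇒ 6c, clock 14
[2] DMA t2→A (5c) ∥ CU B:t1 (6c) ⇒ 6c, clock 20
[3] DMA t3→B (3c) ∥ CU A:t2 (8c) ⇒ 8c, clock 28
[4] DMA t4→A (3c) ∥ CU B:t3 (3c) ⇒ 3c, clock 31
[5] DMA t5→B (8c) ∥ CU A:t4 (8c) ⇒ 8c, clock 39
[6] DMA t6→A (6c) ∥ CU B:t5 (3c) ⇒ 6c, clock 45
[7] DMA t7→B (5c) ∥ CU A:t6 (3c) ⇒ 5c, clock 50
[8] DMA idle ∥ CU B:t7 (4c) ⇒ 4c, clock 54

end_cycle[8] = 54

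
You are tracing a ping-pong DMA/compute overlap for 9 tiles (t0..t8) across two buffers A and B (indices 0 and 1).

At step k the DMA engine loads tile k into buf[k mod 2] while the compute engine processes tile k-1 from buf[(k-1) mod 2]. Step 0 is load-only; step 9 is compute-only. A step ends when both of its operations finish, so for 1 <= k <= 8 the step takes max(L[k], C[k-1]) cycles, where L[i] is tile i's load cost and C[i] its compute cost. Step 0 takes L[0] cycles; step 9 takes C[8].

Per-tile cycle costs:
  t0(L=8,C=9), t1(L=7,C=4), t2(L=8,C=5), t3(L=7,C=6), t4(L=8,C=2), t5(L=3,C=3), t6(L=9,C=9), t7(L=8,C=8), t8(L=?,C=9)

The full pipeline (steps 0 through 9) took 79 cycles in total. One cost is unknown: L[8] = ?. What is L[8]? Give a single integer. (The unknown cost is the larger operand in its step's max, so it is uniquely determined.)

L[8] = 9

step 0 | dur = L[0]=8 = 8
step 1 | dur = max(L[1]=7, C[0]=9) = 9
step 2 | dur = max(L[2]=8, C[1]=4) = 8
step 3 | dur = max(L[3]=7, C[2]=5) = 7
step 4 | dur = max(L[4]=8, C[3]=6) = 8
step 5 | dur = max(L[5]=3, C[4]=2) = 3
step 6 | dur = max(L[6]=9, C[5]=3) = 9
step 7 | dur = max(L[7]=8, C[6]=9) = 9
step 8 | dur = max(L[8]=?, C[7]=8) = L[8]  (unknown; binding)
step 9 | dur = C[8]=9 = 9
sum of known step durations = 70
dur[8] = total - known = 79 - 70 = 9
L[8] is the binding max in step 8, so L[8] = dur[8] = 9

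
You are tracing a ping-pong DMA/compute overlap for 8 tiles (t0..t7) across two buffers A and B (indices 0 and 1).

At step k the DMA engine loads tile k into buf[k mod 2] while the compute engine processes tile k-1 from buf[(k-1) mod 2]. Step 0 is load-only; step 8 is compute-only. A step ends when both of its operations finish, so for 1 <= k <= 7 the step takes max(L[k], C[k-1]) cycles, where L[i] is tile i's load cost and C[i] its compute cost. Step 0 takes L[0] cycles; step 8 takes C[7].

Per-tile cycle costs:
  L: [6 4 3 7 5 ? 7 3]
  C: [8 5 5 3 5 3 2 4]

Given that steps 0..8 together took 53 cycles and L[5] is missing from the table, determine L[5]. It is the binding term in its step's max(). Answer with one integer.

L[5] = 8

step 0 | dur = L[0]=6 = 6
step 1 | dur = max(L[1]=4, C[0]=8) = 8
step 2 | dur = max(L[2]=3, C[1]=5) = 5
step 3 | dur = max(L[3]=7, C[2]=5) = 7
step 4 | dur = max(L[4]=5, C[3]=3) = 5
step 5 | dur = max(L[5]=?, C[4]=5) = L[5]  (unknown; binding)
step 6 | dur = max(L[6]=7, C[5]=3) = 7
step 7 | dur = max(L[7]=3, C[6]=2) = 3
step 8 | dur = C[7]=4 = 4
sum of known step durations = 45
dur[5] = total - known = 53 - 45 = 8
L[5] is the binding max in step 5, so L[5] = dur[5] = 8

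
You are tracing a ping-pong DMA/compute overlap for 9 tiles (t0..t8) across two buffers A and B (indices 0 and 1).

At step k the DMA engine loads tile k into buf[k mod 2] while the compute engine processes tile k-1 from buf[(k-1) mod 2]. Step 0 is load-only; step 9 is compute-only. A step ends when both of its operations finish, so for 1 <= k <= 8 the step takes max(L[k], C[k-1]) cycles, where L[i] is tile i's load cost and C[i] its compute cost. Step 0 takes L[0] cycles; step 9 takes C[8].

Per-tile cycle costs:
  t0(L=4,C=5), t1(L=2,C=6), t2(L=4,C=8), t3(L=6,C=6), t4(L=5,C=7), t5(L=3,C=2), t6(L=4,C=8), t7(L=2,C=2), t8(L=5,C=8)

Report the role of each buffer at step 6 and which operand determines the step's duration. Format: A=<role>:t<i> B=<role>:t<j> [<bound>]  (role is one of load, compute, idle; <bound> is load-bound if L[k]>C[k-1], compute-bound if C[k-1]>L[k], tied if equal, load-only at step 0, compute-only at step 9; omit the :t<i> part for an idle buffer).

step 6: A=load:t6 B=compute:t5 [load-bound]

step 0: L[0]=4 → dur=4, Σ=4 | A=load:t0 B=idle [load-only]
step 1: L[1]=2 C[0]=5 → dur=5, Σ=9 | A=compute:t0 B=load:t1 [compute-bound]
step 2: L[2]=4 C[1]=6 → dur=6, Σ=15 | A=load:t2 B=compute:t1 [compute-bound]
step 3: L[3]=6 C[2]=8 → dur=8, Σ=23 | A=compute:t2 B=load:t3 [compute-bound]
step 4: L[4]=5 C[3]=6 → dur=6, Σ=29 | A=load:t4 B=compute:t3 [compute-bound]
step 5: L[5]=3 C[4]=7 → dur=7, Σ=36 | A=compute:t4 B=load:t5 [compute-bound]
step 6: L[6]=4 C[5]=2 → dur=4, Σ=40 | A=load:t6 B=compute:t5 [load-bound]
step 7: L[7]=2 C[6]=8 → dur=8, Σ=48 | A=compute:t6 B=load:t7 [compute-bound]
step 8: L[8]=5 C[7]=2 → dur=5, Σ=53 | A=load:t8 B=compute:t7 [load-bound]
step 9: C[8]=8 → dur=8, Σ=61 | A=compute:t8 B=idle [compute-only]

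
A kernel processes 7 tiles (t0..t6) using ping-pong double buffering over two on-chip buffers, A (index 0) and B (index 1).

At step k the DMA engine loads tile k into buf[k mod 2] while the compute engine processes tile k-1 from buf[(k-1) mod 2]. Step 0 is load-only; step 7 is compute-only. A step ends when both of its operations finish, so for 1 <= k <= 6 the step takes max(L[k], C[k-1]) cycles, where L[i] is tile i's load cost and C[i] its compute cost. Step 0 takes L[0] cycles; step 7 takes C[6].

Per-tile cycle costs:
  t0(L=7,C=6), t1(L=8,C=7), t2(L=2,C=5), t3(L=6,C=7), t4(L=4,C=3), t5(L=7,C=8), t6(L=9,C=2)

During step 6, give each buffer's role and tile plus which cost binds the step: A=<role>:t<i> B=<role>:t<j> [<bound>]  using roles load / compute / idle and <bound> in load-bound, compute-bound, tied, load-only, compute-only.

step 6: A=load:t6 B=compute:t5 [load-bound]

  0. 7=7c; end=7; A:t0 B:-
  1. max(8,6)=8c; end=15; A:t0 B:t1
  2. max(2,7)=7c; end=22; A:t2 B:t1
  3. max(6,5)=6c; end=28; A:t2 B:t3
  4. max(4,7)=7c; end=35; A:t4 B:t3
  5. max(7,3)=7c; end=42; A:t4 B:t5
  6. max(9,8)=9c; end=51; A:t6 B:t5
  7. 2=2c; end=53; A:t6 B:t5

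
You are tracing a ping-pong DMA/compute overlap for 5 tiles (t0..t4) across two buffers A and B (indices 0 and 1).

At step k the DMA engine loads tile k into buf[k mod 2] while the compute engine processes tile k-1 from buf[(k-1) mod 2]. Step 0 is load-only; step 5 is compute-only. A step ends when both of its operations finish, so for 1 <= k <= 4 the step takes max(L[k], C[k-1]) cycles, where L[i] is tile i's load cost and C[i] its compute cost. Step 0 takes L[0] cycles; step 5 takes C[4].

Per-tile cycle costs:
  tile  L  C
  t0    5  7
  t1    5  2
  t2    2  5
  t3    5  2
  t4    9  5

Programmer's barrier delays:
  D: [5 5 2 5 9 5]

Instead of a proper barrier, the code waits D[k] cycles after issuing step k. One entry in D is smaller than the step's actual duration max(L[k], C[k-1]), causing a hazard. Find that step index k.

hazard at step 1

step 0: need L[0]=5 = 5; D[0]=5 ok
step 1: need max(L[1]=5,C[0]=7) = 7; D[1]=5 SHORT
step 2: need max(L[2]=2,C[1]=2) = 2; D[2]=2 ok
step 3: need max(L[3]=5,C[2]=5) = 5; D[3]=5 ok
step 4: need max(L[4]=9,C[3]=2) = 9; D[4]=9 ok
step 5: need C[4]=5 = 5; D[5]=5 ok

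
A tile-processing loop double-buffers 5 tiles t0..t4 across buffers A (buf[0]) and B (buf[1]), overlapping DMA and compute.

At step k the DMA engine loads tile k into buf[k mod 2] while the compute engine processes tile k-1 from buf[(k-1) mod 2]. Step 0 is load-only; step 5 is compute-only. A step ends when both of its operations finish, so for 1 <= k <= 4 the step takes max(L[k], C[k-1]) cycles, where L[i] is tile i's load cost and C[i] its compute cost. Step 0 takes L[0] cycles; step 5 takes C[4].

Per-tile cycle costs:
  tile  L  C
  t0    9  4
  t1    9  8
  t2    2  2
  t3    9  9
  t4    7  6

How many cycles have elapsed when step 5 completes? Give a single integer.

[0] DMA t0→A (9c) ∥ CU idle ⇒ 9c, clock 9
[1] DMA t1→B (9c) ∥ CU A:t0 (4c) ⇒ 9c, clock 18
[2] DMA t2→A (2c) ∥ CU B:t1 (8c) ⇒ 8c, clock 26
[3] DMA t3→B (9c) ∥ CU A:t2 (2c) ⇒ 9c, clock 35
[4] DMA t4→A (7c) ∥ CU B:t3 (9c) ⇒ 9c, clock 44
[5] DMA idle ∥ CU A:t4 (6c) ⇒ 6c, clock 50

end_cycle[5] = 50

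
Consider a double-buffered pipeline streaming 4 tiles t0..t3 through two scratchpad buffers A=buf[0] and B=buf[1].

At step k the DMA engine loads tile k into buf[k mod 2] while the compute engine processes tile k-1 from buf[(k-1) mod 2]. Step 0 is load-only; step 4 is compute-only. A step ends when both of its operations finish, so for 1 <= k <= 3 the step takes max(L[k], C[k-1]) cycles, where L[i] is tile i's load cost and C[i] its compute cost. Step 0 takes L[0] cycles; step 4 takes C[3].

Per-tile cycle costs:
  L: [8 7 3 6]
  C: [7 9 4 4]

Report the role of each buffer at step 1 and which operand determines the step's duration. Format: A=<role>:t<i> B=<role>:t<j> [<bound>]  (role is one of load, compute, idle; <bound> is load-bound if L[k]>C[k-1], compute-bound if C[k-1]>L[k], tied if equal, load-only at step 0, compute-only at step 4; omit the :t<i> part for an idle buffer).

step 1: A=compute:t0 B=load:t1 [tied]

k=0 load=t0/8c comp=- wait=8 total=8
k=1 load=t1/7c comp=t0/7c wait=7 total=15
k=2 load=t2/3c comp=t1/9c wait=9 total=24
k=3 load=t3/6c comp=t2/4c wait=6 total=30
k=4 load=- comp=t3/4c wait=4 total=34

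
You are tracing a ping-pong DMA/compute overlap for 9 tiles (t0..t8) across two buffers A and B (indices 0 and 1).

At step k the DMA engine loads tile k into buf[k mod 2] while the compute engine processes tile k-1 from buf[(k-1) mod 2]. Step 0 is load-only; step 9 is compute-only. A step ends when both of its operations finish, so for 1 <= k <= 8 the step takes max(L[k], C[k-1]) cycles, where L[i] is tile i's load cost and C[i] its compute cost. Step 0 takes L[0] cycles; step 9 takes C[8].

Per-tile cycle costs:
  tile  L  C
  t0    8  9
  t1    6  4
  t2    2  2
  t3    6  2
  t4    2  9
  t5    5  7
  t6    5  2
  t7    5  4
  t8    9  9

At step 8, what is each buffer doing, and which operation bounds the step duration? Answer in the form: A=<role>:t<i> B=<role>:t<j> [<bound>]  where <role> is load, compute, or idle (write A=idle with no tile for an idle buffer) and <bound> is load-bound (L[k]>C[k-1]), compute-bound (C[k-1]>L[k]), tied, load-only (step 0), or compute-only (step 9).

step 8: A=load:t8 B=compute:t7 [load-bound]

k=0 load=t0/8c comp=- wait=8 total=8
k=1 load=t1/6c comp=t0/9c wait=9 total=17
k=2 load=t2/2c comp=t1/4c wait=4 total=21
k=3 load=t3/6c comp=t2/2c wait=6 total=27
k=4 load=t4/2c comp=t3/2c wait=2 total=29
k=5 load=t5/5c comp=t4/9c wait=9 total=38
k=6 load=t6/5c comp=t5/7c wait=7 total=45
k=7 load=t7/5c comp=t6/2c wait=5 total=50
k=8 load=t8/9c comp=t7/4c wait=9 total=59
k=9 load=- comp=t8/9c wait=9 total=68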